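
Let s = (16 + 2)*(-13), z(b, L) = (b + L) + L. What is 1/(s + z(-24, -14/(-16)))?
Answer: -4/1025 ≈ -0.0039024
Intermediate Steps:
z(b, L) = b + 2*L (z(b, L) = (L + b) + L = b + 2*L)
s = -234 (s = 18*(-13) = -234)
1/(s + z(-24, -14/(-16))) = 1/(-234 + (-24 + 2*(-14/(-16)))) = 1/(-234 + (-24 + 2*(-14*(-1/16)))) = 1/(-234 + (-24 + 2*(7/8))) = 1/(-234 + (-24 + 7/4)) = 1/(-234 - 89/4) = 1/(-1025/4) = -4/1025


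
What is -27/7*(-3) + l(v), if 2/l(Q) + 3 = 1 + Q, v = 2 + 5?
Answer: 419/35 ≈ 11.971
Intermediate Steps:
v = 7
l(Q) = 2/(-2 + Q) (l(Q) = 2/(-3 + (1 + Q)) = 2/(-2 + Q))
-27/7*(-3) + l(v) = -27/7*(-3) + 2/(-2 + 7) = -27*⅐*(-3) + 2/5 = -27/7*(-3) + 2*(⅕) = 81/7 + ⅖ = 419/35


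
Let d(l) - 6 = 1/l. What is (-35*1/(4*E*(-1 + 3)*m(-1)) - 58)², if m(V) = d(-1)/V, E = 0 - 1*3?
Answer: 1957201/576 ≈ 3397.9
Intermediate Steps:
d(l) = 6 + 1/l
E = -3 (E = 0 - 3 = -3)
m(V) = 5/V (m(V) = (6 + 1/(-1))/V = (6 - 1)/V = 5/V)
(-35*1/(4*E*(-1 + 3)*m(-1)) - 58)² = (-35*1/(60*(-1 + 3)) - 58)² = (-35/((4*(2*(5*(-1))))*(-3)) - 58)² = (-35/((4*(2*(-5)))*(-3)) - 58)² = (-35/((4*(-10))*(-3)) - 58)² = (-35/((-40*(-3))) - 58)² = (-35/120 - 58)² = (-35*1/120 - 58)² = (-7/24 - 58)² = (-1399/24)² = 1957201/576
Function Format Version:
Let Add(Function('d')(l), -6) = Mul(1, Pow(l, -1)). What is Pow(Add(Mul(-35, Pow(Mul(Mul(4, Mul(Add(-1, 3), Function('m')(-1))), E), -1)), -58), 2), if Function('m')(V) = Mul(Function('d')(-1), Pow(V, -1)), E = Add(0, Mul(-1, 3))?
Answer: Rational(1957201, 576) ≈ 3397.9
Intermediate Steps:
Function('d')(l) = Add(6, Pow(l, -1)) (Function('d')(l) = Add(6, Mul(1, Pow(l, -1))) = Add(6, Pow(l, -1)))
E = -3 (E = Add(0, -3) = -3)
Function('m')(V) = Mul(5, Pow(V, -1)) (Function('m')(V) = Mul(Add(6, Pow(-1, -1)), Pow(V, -1)) = Mul(Add(6, -1), Pow(V, -1)) = Mul(5, Pow(V, -1)))
Pow(Add(Mul(-35, Pow(Mul(Mul(4, Mul(Add(-1, 3), Function('m')(-1))), E), -1)), -58), 2) = Pow(Add(Mul(-35, Pow(Mul(Mul(4, Mul(Add(-1, 3), Mul(5, Pow(-1, -1)))), -3), -1)), -58), 2) = Pow(Add(Mul(-35, Pow(Mul(Mul(4, Mul(2, Mul(5, -1))), -3), -1)), -58), 2) = Pow(Add(Mul(-35, Pow(Mul(Mul(4, Mul(2, -5)), -3), -1)), -58), 2) = Pow(Add(Mul(-35, Pow(Mul(Mul(4, -10), -3), -1)), -58), 2) = Pow(Add(Mul(-35, Pow(Mul(-40, -3), -1)), -58), 2) = Pow(Add(Mul(-35, Pow(120, -1)), -58), 2) = Pow(Add(Mul(-35, Rational(1, 120)), -58), 2) = Pow(Add(Rational(-7, 24), -58), 2) = Pow(Rational(-1399, 24), 2) = Rational(1957201, 576)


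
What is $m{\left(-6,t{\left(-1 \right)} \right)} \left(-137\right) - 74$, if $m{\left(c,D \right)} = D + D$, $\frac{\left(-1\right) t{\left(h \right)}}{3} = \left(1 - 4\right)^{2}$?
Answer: $7324$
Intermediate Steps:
$t{\left(h \right)} = -27$ ($t{\left(h \right)} = - 3 \left(1 - 4\right)^{2} = - 3 \left(-3\right)^{2} = \left(-3\right) 9 = -27$)
$m{\left(c,D \right)} = 2 D$
$m{\left(-6,t{\left(-1 \right)} \right)} \left(-137\right) - 74 = 2 \left(-27\right) \left(-137\right) - 74 = \left(-54\right) \left(-137\right) - 74 = 7398 - 74 = 7324$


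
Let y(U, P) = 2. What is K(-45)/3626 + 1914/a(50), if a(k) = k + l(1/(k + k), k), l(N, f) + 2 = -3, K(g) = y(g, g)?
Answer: 1156709/27195 ≈ 42.534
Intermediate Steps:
K(g) = 2
l(N, f) = -5 (l(N, f) = -2 - 3 = -5)
a(k) = -5 + k (a(k) = k - 5 = -5 + k)
K(-45)/3626 + 1914/a(50) = 2/3626 + 1914/(-5 + 50) = 2*(1/3626) + 1914/45 = 1/1813 + 1914*(1/45) = 1/1813 + 638/15 = 1156709/27195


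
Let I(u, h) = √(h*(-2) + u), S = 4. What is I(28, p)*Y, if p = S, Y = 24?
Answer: 48*√5 ≈ 107.33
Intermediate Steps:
p = 4
I(u, h) = √(u - 2*h) (I(u, h) = √(-2*h + u) = √(u - 2*h))
I(28, p)*Y = √(28 - 2*4)*24 = √(28 - 8)*24 = √20*24 = (2*√5)*24 = 48*√5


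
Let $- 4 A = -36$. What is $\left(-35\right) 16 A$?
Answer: $-5040$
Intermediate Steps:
$A = 9$ ($A = \left(- \frac{1}{4}\right) \left(-36\right) = 9$)
$\left(-35\right) 16 A = \left(-35\right) 16 \cdot 9 = \left(-560\right) 9 = -5040$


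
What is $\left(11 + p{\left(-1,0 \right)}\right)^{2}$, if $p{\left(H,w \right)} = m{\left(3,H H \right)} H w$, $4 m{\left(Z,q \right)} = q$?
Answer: $121$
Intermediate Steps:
$m{\left(Z,q \right)} = \frac{q}{4}$
$p{\left(H,w \right)} = \frac{w H^{3}}{4}$ ($p{\left(H,w \right)} = \frac{H H}{4} H w = \frac{H^{2}}{4} H w = \frac{H^{3}}{4} w = \frac{w H^{3}}{4}$)
$\left(11 + p{\left(-1,0 \right)}\right)^{2} = \left(11 + \frac{1}{4} \cdot 0 \left(-1\right)^{3}\right)^{2} = \left(11 + \frac{1}{4} \cdot 0 \left(-1\right)\right)^{2} = \left(11 + 0\right)^{2} = 11^{2} = 121$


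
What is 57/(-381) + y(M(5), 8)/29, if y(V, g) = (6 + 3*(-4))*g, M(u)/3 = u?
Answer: -6647/3683 ≈ -1.8048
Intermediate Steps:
M(u) = 3*u
y(V, g) = -6*g (y(V, g) = (6 - 12)*g = -6*g)
57/(-381) + y(M(5), 8)/29 = 57/(-381) - 6*8/29 = 57*(-1/381) - 48*1/29 = -19/127 - 48/29 = -6647/3683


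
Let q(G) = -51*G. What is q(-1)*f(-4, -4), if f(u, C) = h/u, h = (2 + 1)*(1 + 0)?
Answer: -153/4 ≈ -38.250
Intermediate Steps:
h = 3 (h = 3*1 = 3)
f(u, C) = 3/u
q(-1)*f(-4, -4) = (-51*(-1))*(3/(-4)) = 51*(3*(-¼)) = 51*(-¾) = -153/4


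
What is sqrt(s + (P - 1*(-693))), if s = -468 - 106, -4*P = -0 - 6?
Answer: sqrt(482)/2 ≈ 10.977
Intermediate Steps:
P = 3/2 (P = -(-0 - 6)/4 = -(-11*0 - 6)/4 = -(0 - 6)/4 = -1/4*(-6) = 3/2 ≈ 1.5000)
s = -574
sqrt(s + (P - 1*(-693))) = sqrt(-574 + (3/2 - 1*(-693))) = sqrt(-574 + (3/2 + 693)) = sqrt(-574 + 1389/2) = sqrt(241/2) = sqrt(482)/2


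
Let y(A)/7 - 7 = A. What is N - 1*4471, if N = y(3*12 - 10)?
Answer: -4240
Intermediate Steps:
y(A) = 49 + 7*A
N = 231 (N = 49 + 7*(3*12 - 10) = 49 + 7*(36 - 10) = 49 + 7*26 = 49 + 182 = 231)
N - 1*4471 = 231 - 1*4471 = 231 - 4471 = -4240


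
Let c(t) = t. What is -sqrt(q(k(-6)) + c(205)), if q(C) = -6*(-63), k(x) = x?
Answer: -sqrt(583) ≈ -24.145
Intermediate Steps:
q(C) = 378
-sqrt(q(k(-6)) + c(205)) = -sqrt(378 + 205) = -sqrt(583)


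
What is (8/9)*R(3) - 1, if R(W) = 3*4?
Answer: 29/3 ≈ 9.6667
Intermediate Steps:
R(W) = 12
(8/9)*R(3) - 1 = (8/9)*12 - 1 = 32/3 - 1 = 29/3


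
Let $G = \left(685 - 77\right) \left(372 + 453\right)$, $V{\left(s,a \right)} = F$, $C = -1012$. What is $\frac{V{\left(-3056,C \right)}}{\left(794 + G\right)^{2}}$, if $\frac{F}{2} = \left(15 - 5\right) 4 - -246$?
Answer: $\frac{143}{63099932809} \approx 2.2662 \cdot 10^{-9}$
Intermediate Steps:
$F = 572$ ($F = 2 \left(\left(15 - 5\right) 4 - -246\right) = 2 \left(10 \cdot 4 + 246\right) = 2 \left(40 + 246\right) = 2 \cdot 286 = 572$)
$V{\left(s,a \right)} = 572$
$G = 501600$ ($G = 608 \cdot 825 = 501600$)
$\frac{V{\left(-3056,C \right)}}{\left(794 + G\right)^{2}} = \frac{572}{\left(794 + 501600\right)^{2}} = \frac{572}{502394^{2}} = \frac{572}{252399731236} = 572 \cdot \frac{1}{252399731236} = \frac{143}{63099932809}$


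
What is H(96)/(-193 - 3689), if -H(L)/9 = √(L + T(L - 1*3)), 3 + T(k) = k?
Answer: 3*√186/1294 ≈ 0.031619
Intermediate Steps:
T(k) = -3 + k
H(L) = -9*√(-6 + 2*L) (H(L) = -9*√(L + (-3 + (L - 1*3))) = -9*√(L + (-3 + (L - 3))) = -9*√(L + (-3 + (-3 + L))) = -9*√(L + (-6 + L)) = -9*√(-6 + 2*L))
H(96)/(-193 - 3689) = (-9*√(-6 + 2*96))/(-193 - 3689) = -9*√(-6 + 192)/(-3882) = -9*√186*(-1/3882) = 3*√186/1294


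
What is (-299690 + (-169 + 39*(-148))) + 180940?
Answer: -124691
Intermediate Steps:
(-299690 + (-169 + 39*(-148))) + 180940 = (-299690 + (-169 - 5772)) + 180940 = (-299690 - 5941) + 180940 = -305631 + 180940 = -124691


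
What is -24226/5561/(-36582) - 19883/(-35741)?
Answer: 2022857149366/3635440526991 ≈ 0.55643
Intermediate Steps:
-24226/5561/(-36582) - 19883/(-35741) = -24226*1/5561*(-1/36582) - 19883*(-1/35741) = -24226/5561*(-1/36582) + 19883/35741 = 12113/101716251 + 19883/35741 = 2022857149366/3635440526991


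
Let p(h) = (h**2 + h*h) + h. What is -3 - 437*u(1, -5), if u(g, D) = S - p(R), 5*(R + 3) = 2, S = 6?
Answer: 53676/25 ≈ 2147.0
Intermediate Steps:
R = -13/5 (R = -3 + (1/5)*2 = -3 + 2/5 = -13/5 ≈ -2.6000)
p(h) = h + 2*h**2 (p(h) = (h**2 + h**2) + h = 2*h**2 + h = h + 2*h**2)
u(g, D) = -123/25 (u(g, D) = 6 - (-13)*(1 + 2*(-13/5))/5 = 6 - (-13)*(1 - 26/5)/5 = 6 - (-13)*(-21)/(5*5) = 6 - 1*273/25 = 6 - 273/25 = -123/25)
-3 - 437*u(1, -5) = -3 - 437*(-123/25) = -3 + 53751/25 = 53676/25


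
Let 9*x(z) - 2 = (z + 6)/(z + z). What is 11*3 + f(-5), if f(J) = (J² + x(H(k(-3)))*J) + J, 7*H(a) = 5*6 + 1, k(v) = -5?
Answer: 28589/558 ≈ 51.235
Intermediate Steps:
H(a) = 31/7 (H(a) = (5*6 + 1)/7 = (30 + 1)/7 = (⅐)*31 = 31/7)
x(z) = 2/9 + (6 + z)/(18*z) (x(z) = 2/9 + ((z + 6)/(z + z))/9 = 2/9 + ((6 + z)/((2*z)))/9 = 2/9 + ((6 + z)*(1/(2*z)))/9 = 2/9 + ((6 + z)/(2*z))/9 = 2/9 + (6 + z)/(18*z))
f(J) = J² + 755*J/558 (f(J) = (J² + ((6 + 5*(31/7))/(18*(31/7)))*J) + J = (J² + ((1/18)*(7/31)*(6 + 155/7))*J) + J = (J² + ((1/18)*(7/31)*(197/7))*J) + J = (J² + 197*J/558) + J = J² + 755*J/558)
11*3 + f(-5) = 11*3 + (1/558)*(-5)*(755 + 558*(-5)) = 33 + (1/558)*(-5)*(755 - 2790) = 33 + (1/558)*(-5)*(-2035) = 33 + 10175/558 = 28589/558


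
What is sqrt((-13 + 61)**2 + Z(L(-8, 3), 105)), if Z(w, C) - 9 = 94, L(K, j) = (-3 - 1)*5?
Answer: sqrt(2407) ≈ 49.061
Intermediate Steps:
L(K, j) = -20 (L(K, j) = -4*5 = -20)
Z(w, C) = 103 (Z(w, C) = 9 + 94 = 103)
sqrt((-13 + 61)**2 + Z(L(-8, 3), 105)) = sqrt((-13 + 61)**2 + 103) = sqrt(48**2 + 103) = sqrt(2304 + 103) = sqrt(2407)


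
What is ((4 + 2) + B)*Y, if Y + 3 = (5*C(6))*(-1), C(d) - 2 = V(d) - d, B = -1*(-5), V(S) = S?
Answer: -143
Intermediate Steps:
B = 5
C(d) = 2 (C(d) = 2 + (d - d) = 2 + 0 = 2)
Y = -13 (Y = -3 + (5*2)*(-1) = -3 + 10*(-1) = -3 - 10 = -13)
((4 + 2) + B)*Y = ((4 + 2) + 5)*(-13) = (6 + 5)*(-13) = 11*(-13) = -143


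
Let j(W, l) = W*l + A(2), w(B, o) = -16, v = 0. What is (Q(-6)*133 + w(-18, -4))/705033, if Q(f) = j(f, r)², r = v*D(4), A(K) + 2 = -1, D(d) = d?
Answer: 1181/705033 ≈ 0.0016751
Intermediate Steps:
A(K) = -3 (A(K) = -2 - 1 = -3)
r = 0 (r = 0*4 = 0)
j(W, l) = -3 + W*l (j(W, l) = W*l - 3 = -3 + W*l)
Q(f) = 9 (Q(f) = (-3 + f*0)² = (-3 + 0)² = (-3)² = 9)
(Q(-6)*133 + w(-18, -4))/705033 = (9*133 - 16)/705033 = (1197 - 16)*(1/705033) = 1181*(1/705033) = 1181/705033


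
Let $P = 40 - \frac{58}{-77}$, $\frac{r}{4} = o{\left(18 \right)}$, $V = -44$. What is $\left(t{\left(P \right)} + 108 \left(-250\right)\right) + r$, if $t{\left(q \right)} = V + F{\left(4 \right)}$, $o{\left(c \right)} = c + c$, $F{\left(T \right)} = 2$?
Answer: $-26898$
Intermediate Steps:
$o{\left(c \right)} = 2 c$
$r = 144$ ($r = 4 \cdot 2 \cdot 18 = 4 \cdot 36 = 144$)
$P = \frac{3138}{77}$ ($P = 40 - 58 \left(- \frac{1}{77}\right) = 40 - - \frac{58}{77} = 40 + \frac{58}{77} = \frac{3138}{77} \approx 40.753$)
$t{\left(q \right)} = -42$ ($t{\left(q \right)} = -44 + 2 = -42$)
$\left(t{\left(P \right)} + 108 \left(-250\right)\right) + r = \left(-42 + 108 \left(-250\right)\right) + 144 = \left(-42 - 27000\right) + 144 = -27042 + 144 = -26898$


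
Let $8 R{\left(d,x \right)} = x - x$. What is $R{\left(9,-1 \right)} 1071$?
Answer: $0$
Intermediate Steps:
$R{\left(d,x \right)} = 0$ ($R{\left(d,x \right)} = \frac{x - x}{8} = \frac{1}{8} \cdot 0 = 0$)
$R{\left(9,-1 \right)} 1071 = 0 \cdot 1071 = 0$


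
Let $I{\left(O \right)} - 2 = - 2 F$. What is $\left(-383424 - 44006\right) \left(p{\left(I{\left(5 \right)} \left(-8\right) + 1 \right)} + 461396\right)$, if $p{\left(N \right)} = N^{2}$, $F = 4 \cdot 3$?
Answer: $-210605446750$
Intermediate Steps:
$F = 12$
$I{\left(O \right)} = -22$ ($I{\left(O \right)} = 2 - 24 = -22$)
$\left(-383424 - 44006\right) \left(p{\left(I{\left(5 \right)} \left(-8\right) + 1 \right)} + 461396\right) = \left(-383424 - 44006\right) \left(\left(\left(-22\right) \left(-8\right) + 1\right)^{2} + 461396\right) = - 427430 \left(\left(176 + 1\right)^{2} + 461396\right) = - 427430 \left(177^{2} + 461396\right) = - 427430 \left(31329 + 461396\right) = \left(-427430\right) 492725 = -210605446750$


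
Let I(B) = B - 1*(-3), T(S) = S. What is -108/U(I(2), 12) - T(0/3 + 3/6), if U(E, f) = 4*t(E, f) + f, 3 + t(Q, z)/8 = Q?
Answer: -73/38 ≈ -1.9211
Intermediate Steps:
t(Q, z) = -24 + 8*Q
I(B) = 3 + B (I(B) = B + 3 = 3 + B)
U(E, f) = -96 + f + 32*E (U(E, f) = 4*(-24 + 8*E) + f = (-96 + 32*E) + f = -96 + f + 32*E)
-108/U(I(2), 12) - T(0/3 + 3/6) = -108/(-96 + 12 + 32*(3 + 2)) - (0/3 + 3/6) = -108/(-96 + 12 + 32*5) - (0*(⅓) + 3*(⅙)) = -108/(-96 + 12 + 160) - (0 + ½) = -108/76 - 1*½ = -108*1/76 - ½ = -27/19 - ½ = -73/38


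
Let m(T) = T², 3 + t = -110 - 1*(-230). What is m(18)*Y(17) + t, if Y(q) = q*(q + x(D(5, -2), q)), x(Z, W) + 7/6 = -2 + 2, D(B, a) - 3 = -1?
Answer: 87327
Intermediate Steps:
D(B, a) = 2 (D(B, a) = 3 - 1 = 2)
x(Z, W) = -7/6 (x(Z, W) = -7/6 + (-2 + 2) = -7/6 + 0 = -7/6)
t = 117 (t = -3 + (-110 - 1*(-230)) = -3 + (-110 + 230) = -3 + 120 = 117)
Y(q) = q*(-7/6 + q) (Y(q) = q*(q - 7/6) = q*(-7/6 + q))
m(18)*Y(17) + t = 18²*((⅙)*17*(-7 + 6*17)) + 117 = 324*((⅙)*17*(-7 + 102)) + 117 = 324*((⅙)*17*95) + 117 = 324*(1615/6) + 117 = 87210 + 117 = 87327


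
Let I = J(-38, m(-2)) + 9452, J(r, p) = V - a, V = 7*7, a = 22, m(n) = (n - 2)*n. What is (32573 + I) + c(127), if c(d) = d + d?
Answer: 42306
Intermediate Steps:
m(n) = n*(-2 + n) (m(n) = (-2 + n)*n = n*(-2 + n))
V = 49
c(d) = 2*d
J(r, p) = 27 (J(r, p) = 49 - 1*22 = 49 - 22 = 27)
I = 9479 (I = 27 + 9452 = 9479)
(32573 + I) + c(127) = (32573 + 9479) + 2*127 = 42052 + 254 = 42306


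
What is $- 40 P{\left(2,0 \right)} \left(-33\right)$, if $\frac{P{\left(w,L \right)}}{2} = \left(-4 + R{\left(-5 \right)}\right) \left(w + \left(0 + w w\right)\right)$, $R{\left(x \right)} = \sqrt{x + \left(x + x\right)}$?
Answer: $-63360 + 15840 i \sqrt{15} \approx -63360.0 + 61348.0 i$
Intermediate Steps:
$R{\left(x \right)} = \sqrt{3} \sqrt{x}$ ($R{\left(x \right)} = \sqrt{x + 2 x} = \sqrt{3 x} = \sqrt{3} \sqrt{x}$)
$P{\left(w,L \right)} = 2 \left(-4 + i \sqrt{15}\right) \left(w + w^{2}\right)$ ($P{\left(w,L \right)} = 2 \left(-4 + \sqrt{3} \sqrt{-5}\right) \left(w + \left(0 + w w\right)\right) = 2 \left(-4 + \sqrt{3} i \sqrt{5}\right) \left(w + \left(0 + w^{2}\right)\right) = 2 \left(-4 + i \sqrt{15}\right) \left(w + w^{2}\right)$)
$- 40 P{\left(2,0 \right)} \left(-33\right) = - 40 \cdot 2 \cdot 2 \left(-4 - 8 + i \sqrt{15} + i 2 \sqrt{15}\right) \left(-33\right) = - 40 \cdot 2 \cdot 2 \left(-4 - 8 + i \sqrt{15} + 2 i \sqrt{15}\right) \left(-33\right) = - 40 \cdot 2 \cdot 2 \left(-12 + 3 i \sqrt{15}\right) \left(-33\right) = - 40 \left(-48 + 12 i \sqrt{15}\right) \left(-33\right) = \left(1920 - 480 i \sqrt{15}\right) \left(-33\right) = -63360 + 15840 i \sqrt{15}$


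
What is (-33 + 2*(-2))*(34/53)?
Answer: -1258/53 ≈ -23.736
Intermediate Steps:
(-33 + 2*(-2))*(34/53) = (-33 - 4)*(34*(1/53)) = -37*34/53 = -1258/53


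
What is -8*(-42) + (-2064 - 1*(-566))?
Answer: -1162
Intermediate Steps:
-8*(-42) + (-2064 - 1*(-566)) = 336 + (-2064 + 566) = 336 - 1498 = -1162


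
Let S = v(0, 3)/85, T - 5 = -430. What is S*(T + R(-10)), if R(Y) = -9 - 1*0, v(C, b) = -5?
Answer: 434/17 ≈ 25.529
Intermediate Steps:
R(Y) = -9 (R(Y) = -9 + 0 = -9)
T = -425 (T = 5 - 430 = -425)
S = -1/17 (S = -5/85 = -5*1/85 = -1/17 ≈ -0.058824)
S*(T + R(-10)) = -(-425 - 9)/17 = -1/17*(-434) = 434/17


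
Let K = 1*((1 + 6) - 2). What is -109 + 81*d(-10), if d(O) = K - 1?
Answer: 215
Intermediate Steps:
K = 5 (K = 1*(7 - 2) = 1*5 = 5)
d(O) = 4 (d(O) = 5 - 1 = 4)
-109 + 81*d(-10) = -109 + 81*4 = -109 + 324 = 215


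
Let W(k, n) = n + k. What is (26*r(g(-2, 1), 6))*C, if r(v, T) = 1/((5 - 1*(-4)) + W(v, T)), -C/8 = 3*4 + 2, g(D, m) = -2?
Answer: -224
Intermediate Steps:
W(k, n) = k + n
C = -112 (C = -8*(3*4 + 2) = -8*(12 + 2) = -8*14 = -112)
r(v, T) = 1/(9 + T + v) (r(v, T) = 1/((5 - 1*(-4)) + (v + T)) = 1/((5 + 4) + (T + v)) = 1/(9 + (T + v)) = 1/(9 + T + v))
(26*r(g(-2, 1), 6))*C = (26/(9 + 6 - 2))*(-112) = (26/13)*(-112) = (26*(1/13))*(-112) = 2*(-112) = -224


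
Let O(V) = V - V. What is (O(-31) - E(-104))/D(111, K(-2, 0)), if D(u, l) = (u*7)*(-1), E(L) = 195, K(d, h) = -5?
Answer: 65/259 ≈ 0.25097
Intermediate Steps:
O(V) = 0
D(u, l) = -7*u (D(u, l) = (7*u)*(-1) = -7*u)
(O(-31) - E(-104))/D(111, K(-2, 0)) = (0 - 1*195)/((-7*111)) = (0 - 195)/(-777) = -195*(-1/777) = 65/259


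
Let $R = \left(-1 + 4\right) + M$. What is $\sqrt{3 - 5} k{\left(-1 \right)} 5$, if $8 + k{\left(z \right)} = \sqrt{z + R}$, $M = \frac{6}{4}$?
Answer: $5 i \left(\sqrt{7} - 8 \sqrt{2}\right) \approx - 43.34 i$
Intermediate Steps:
$M = \frac{3}{2}$ ($M = 6 \cdot \frac{1}{4} = \frac{3}{2} \approx 1.5$)
$R = \frac{9}{2}$ ($R = \left(-1 + 4\right) + \frac{3}{2} = 3 + \frac{3}{2} = \frac{9}{2} \approx 4.5$)
$k{\left(z \right)} = -8 + \sqrt{\frac{9}{2} + z}$ ($k{\left(z \right)} = -8 + \sqrt{z + \frac{9}{2}} = -8 + \sqrt{\frac{9}{2} + z}$)
$\sqrt{3 - 5} k{\left(-1 \right)} 5 = \sqrt{3 - 5} \left(-8 + \frac{\sqrt{18 + 4 \left(-1\right)}}{2}\right) 5 = \sqrt{-2} \left(-8 + \frac{\sqrt{18 - 4}}{2}\right) 5 = i \sqrt{2} \left(-8 + \frac{\sqrt{14}}{2}\right) 5 = 5 i \sqrt{2} \left(-8 + \frac{\sqrt{14}}{2}\right)$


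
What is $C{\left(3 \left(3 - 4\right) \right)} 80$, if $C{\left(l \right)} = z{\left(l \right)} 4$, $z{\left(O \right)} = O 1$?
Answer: $-960$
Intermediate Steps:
$z{\left(O \right)} = O$
$C{\left(l \right)} = 4 l$ ($C{\left(l \right)} = l 4 = 4 l$)
$C{\left(3 \left(3 - 4\right) \right)} 80 = 4 \cdot 3 \left(3 - 4\right) 80 = 4 \cdot 3 \left(-1\right) 80 = 4 \left(-3\right) 80 = \left(-12\right) 80 = -960$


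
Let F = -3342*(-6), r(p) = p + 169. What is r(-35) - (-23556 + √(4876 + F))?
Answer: 23690 - 4*√1558 ≈ 23532.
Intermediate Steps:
r(p) = 169 + p
F = 20052 (F = -557*(-36) = 20052)
r(-35) - (-23556 + √(4876 + F)) = (169 - 35) - (-23556 + √(4876 + 20052)) = 134 - (-23556 + √24928) = 134 - (-23556 + 4*√1558) = 134 + (23556 - 4*√1558) = 23690 - 4*√1558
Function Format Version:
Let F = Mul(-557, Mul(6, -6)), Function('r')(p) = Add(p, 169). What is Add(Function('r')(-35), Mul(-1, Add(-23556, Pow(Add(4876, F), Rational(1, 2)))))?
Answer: Add(23690, Mul(-4, Pow(1558, Rational(1, 2)))) ≈ 23532.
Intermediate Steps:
Function('r')(p) = Add(169, p)
F = 20052 (F = Mul(-557, -36) = 20052)
Add(Function('r')(-35), Mul(-1, Add(-23556, Pow(Add(4876, F), Rational(1, 2))))) = Add(Add(169, -35), Mul(-1, Add(-23556, Pow(Add(4876, 20052), Rational(1, 2))))) = Add(134, Mul(-1, Add(-23556, Pow(24928, Rational(1, 2))))) = Add(134, Mul(-1, Add(-23556, Mul(4, Pow(1558, Rational(1, 2)))))) = Add(134, Add(23556, Mul(-4, Pow(1558, Rational(1, 2))))) = Add(23690, Mul(-4, Pow(1558, Rational(1, 2))))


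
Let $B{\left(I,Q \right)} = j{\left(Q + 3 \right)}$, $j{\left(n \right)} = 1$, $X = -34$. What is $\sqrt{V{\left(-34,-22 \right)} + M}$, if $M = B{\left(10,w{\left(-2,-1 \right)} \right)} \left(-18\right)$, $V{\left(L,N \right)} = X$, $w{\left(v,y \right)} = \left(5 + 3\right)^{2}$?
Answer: $2 i \sqrt{13} \approx 7.2111 i$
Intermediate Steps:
$w{\left(v,y \right)} = 64$ ($w{\left(v,y \right)} = 8^{2} = 64$)
$V{\left(L,N \right)} = -34$
$B{\left(I,Q \right)} = 1$
$M = -18$ ($M = 1 \left(-18\right) = -18$)
$\sqrt{V{\left(-34,-22 \right)} + M} = \sqrt{-34 - 18} = \sqrt{-52} = 2 i \sqrt{13}$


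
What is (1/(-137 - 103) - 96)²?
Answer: 530887681/57600 ≈ 9216.8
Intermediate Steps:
(1/(-137 - 103) - 96)² = (1/(-240) - 96)² = (-1/240 - 96)² = (-23041/240)² = 530887681/57600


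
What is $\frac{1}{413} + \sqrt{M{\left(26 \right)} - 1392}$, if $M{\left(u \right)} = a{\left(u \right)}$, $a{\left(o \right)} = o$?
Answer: $\frac{1}{413} + i \sqrt{1366} \approx 0.0024213 + 36.959 i$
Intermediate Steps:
$M{\left(u \right)} = u$
$\frac{1}{413} + \sqrt{M{\left(26 \right)} - 1392} = \frac{1}{413} + \sqrt{26 - 1392} = \frac{1}{413} + \sqrt{-1366} = \frac{1}{413} + i \sqrt{1366}$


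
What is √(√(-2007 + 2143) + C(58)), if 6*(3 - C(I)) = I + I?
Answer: √(-147 + 18*√34)/3 ≈ 2.1614*I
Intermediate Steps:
C(I) = 3 - I/3 (C(I) = 3 - (I + I)/6 = 3 - I/3)
√(√(-2007 + 2143) + C(58)) = √(√(-2007 + 2143) + (3 - ⅓*58)) = √(√136 + (3 - 58/3)) = √(2*√34 - 49/3) = √(-49/3 + 2*√34)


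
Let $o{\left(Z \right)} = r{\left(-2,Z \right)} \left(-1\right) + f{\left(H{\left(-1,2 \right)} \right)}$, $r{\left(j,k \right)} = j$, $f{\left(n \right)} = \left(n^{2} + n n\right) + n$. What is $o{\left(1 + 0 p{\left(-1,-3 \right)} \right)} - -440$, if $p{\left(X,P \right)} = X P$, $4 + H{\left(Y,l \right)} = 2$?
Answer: $448$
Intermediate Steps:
$H{\left(Y,l \right)} = -2$ ($H{\left(Y,l \right)} = -4 + 2 = -2$)
$f{\left(n \right)} = n + 2 n^{2}$ ($f{\left(n \right)} = \left(n^{2} + n^{2}\right) + n = 2 n^{2} + n = n + 2 n^{2}$)
$p{\left(X,P \right)} = P X$
$o{\left(Z \right)} = 8$ ($o{\left(Z \right)} = \left(-2\right) \left(-1\right) - 2 \left(1 + 2 \left(-2\right)\right) = 2 - 2 \left(1 - 4\right) = 2 - -6 = 2 + 6 = 8$)
$o{\left(1 + 0 p{\left(-1,-3 \right)} \right)} - -440 = 8 - -440 = 8 + 440 = 448$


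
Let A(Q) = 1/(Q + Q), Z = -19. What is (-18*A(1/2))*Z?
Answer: 342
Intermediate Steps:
A(Q) = 1/(2*Q)
(-18*A(1/2))*Z = -9/(1/2)*(-19) = -9/1/2*(-19) = -9*2*(-19) = -18*1*(-19) = -18*(-19) = 342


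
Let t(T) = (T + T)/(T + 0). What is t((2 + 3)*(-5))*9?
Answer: 18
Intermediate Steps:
t(T) = 2 (t(T) = (2*T)/T = 2)
t((2 + 3)*(-5))*9 = 2*9 = 18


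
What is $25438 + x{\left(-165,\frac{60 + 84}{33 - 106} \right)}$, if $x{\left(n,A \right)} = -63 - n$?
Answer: $25540$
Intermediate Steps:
$25438 + x{\left(-165,\frac{60 + 84}{33 - 106} \right)} = 25438 - -102 = 25438 + \left(-63 + 165\right) = 25438 + 102 = 25540$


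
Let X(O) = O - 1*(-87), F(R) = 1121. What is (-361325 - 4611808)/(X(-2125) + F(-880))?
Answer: 4973133/917 ≈ 5423.3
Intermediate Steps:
X(O) = 87 + O (X(O) = O + 87 = 87 + O)
(-361325 - 4611808)/(X(-2125) + F(-880)) = (-361325 - 4611808)/((87 - 2125) + 1121) = -4973133/(-2038 + 1121) = -4973133/(-917) = -4973133*(-1/917) = 4973133/917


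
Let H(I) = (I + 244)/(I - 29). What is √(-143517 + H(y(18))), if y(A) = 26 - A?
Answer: I*√143529 ≈ 378.85*I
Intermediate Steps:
H(I) = (244 + I)/(-29 + I)
√(-143517 + H(y(18))) = √(-143517 + (244 + (26 - 1*18))/(-29 + (26 - 1*18))) = √(-143517 + (244 + (26 - 18))/(-29 + (26 - 18))) = √(-143517 + (244 + 8)/(-29 + 8)) = √(-143517 + 252/(-21)) = √(-143517 - 1/21*252) = √(-143517 - 12) = √(-143529) = I*√143529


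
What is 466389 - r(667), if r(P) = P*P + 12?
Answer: 21488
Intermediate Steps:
r(P) = 12 + P² (r(P) = P² + 12 = 12 + P²)
466389 - r(667) = 466389 - (12 + 667²) = 466389 - (12 + 444889) = 466389 - 1*444901 = 466389 - 444901 = 21488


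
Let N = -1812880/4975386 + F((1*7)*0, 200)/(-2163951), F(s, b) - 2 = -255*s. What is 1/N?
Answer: -1794415251681/653832239942 ≈ -2.7445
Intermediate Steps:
F(s, b) = 2 - 255*s
N = -653832239942/1794415251681 (N = -1812880/4975386 + (2 - 255*1*7*0)/(-2163951) = -1812880*1/4975386 + (2 - 1785*0)*(-1/2163951) = -906440/2487693 + (2 - 255*0)*(-1/2163951) = -906440/2487693 + (2 + 0)*(-1/2163951) = -906440/2487693 + 2*(-1/2163951) = -906440/2487693 - 2/2163951 = -653832239942/1794415251681 ≈ -0.36437)
1/N = 1/(-653832239942/1794415251681) = -1794415251681/653832239942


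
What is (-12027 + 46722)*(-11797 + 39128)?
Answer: 948249045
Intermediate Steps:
(-12027 + 46722)*(-11797 + 39128) = 34695*27331 = 948249045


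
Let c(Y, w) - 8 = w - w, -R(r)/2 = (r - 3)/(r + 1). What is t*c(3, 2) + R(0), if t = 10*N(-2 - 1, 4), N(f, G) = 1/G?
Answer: 26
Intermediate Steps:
R(r) = -2*(-3 + r)/(1 + r) (R(r) = -2*(r - 3)/(r + 1) = -2*(-3 + r)/(1 + r))
c(Y, w) = 8 (c(Y, w) = 8 + (w - w) = 8 + 0 = 8)
t = 5/2 (t = 10/4 = 10*(¼) = 5/2 ≈ 2.5000)
t*c(3, 2) + R(0) = (5/2)*8 + 2*(3 - 1*0)/(1 + 0) = 20 + 2*(3 + 0)/1 = 20 + 2*1*3 = 20 + 6 = 26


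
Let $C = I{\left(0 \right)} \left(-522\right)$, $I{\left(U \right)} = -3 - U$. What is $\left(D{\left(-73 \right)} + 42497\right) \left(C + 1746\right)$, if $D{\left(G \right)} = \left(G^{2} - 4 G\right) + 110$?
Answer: $159731136$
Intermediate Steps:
$D{\left(G \right)} = 110 + G^{2} - 4 G$
$C = 1566$ ($C = \left(-3 - 0\right) \left(-522\right) = \left(-3 + 0\right) \left(-522\right) = \left(-3\right) \left(-522\right) = 1566$)
$\left(D{\left(-73 \right)} + 42497\right) \left(C + 1746\right) = \left(\left(110 + \left(-73\right)^{2} - -292\right) + 42497\right) \left(1566 + 1746\right) = \left(\left(110 + 5329 + 292\right) + 42497\right) 3312 = \left(5731 + 42497\right) 3312 = 48228 \cdot 3312 = 159731136$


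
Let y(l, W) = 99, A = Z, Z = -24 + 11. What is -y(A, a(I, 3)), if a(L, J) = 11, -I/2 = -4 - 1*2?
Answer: -99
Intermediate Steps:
I = 12 (I = -2*(-4 - 1*2) = -2*(-4 - 2) = -2*(-6) = 12)
Z = -13
A = -13
-y(A, a(I, 3)) = -1*99 = -99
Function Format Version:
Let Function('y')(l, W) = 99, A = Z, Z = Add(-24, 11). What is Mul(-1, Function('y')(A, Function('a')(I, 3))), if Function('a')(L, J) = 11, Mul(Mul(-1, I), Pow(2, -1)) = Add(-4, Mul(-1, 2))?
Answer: -99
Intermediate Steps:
I = 12 (I = Mul(-2, Add(-4, Mul(-1, 2))) = Mul(-2, Add(-4, -2)) = Mul(-2, -6) = 12)
Z = -13
A = -13
Mul(-1, Function('y')(A, Function('a')(I, 3))) = Mul(-1, 99) = -99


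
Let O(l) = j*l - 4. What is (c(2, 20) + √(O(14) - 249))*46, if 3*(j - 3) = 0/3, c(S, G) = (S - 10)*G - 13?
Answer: -7958 + 46*I*√211 ≈ -7958.0 + 668.19*I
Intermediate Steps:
c(S, G) = -13 + G*(-10 + S) (c(S, G) = (-10 + S)*G - 13 = G*(-10 + S) - 13 = -13 + G*(-10 + S))
j = 3 (j = 3 + (0/3)/3 = 3 + (0*(⅓))/3 = 3 + (⅓)*0 = 3 + 0 = 3)
O(l) = -4 + 3*l (O(l) = 3*l - 4 = -4 + 3*l)
(c(2, 20) + √(O(14) - 249))*46 = ((-13 - 10*20 + 20*2) + √((-4 + 3*14) - 249))*46 = ((-13 - 200 + 40) + √((-4 + 42) - 249))*46 = (-173 + √(38 - 249))*46 = (-173 + √(-211))*46 = (-173 + I*√211)*46 = -7958 + 46*I*√211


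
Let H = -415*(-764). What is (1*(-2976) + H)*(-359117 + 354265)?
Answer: -1523935568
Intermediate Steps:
H = 317060
(1*(-2976) + H)*(-359117 + 354265) = (1*(-2976) + 317060)*(-359117 + 354265) = (-2976 + 317060)*(-4852) = 314084*(-4852) = -1523935568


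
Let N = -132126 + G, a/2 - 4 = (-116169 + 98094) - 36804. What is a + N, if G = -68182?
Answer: -310058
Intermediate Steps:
a = -109750 (a = 8 + 2*((-116169 + 98094) - 36804) = 8 + 2*(-18075 - 36804) = 8 + 2*(-54879) = 8 - 109758 = -109750)
N = -200308 (N = -132126 - 68182 = -200308)
a + N = -109750 - 200308 = -310058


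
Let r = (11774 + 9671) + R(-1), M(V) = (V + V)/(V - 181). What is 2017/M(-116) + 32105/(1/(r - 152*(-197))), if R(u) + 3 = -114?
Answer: 381892912969/232 ≈ 1.6461e+9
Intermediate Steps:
R(u) = -117 (R(u) = -3 - 114 = -117)
M(V) = 2*V/(-181 + V) (M(V) = (2*V)/(-181 + V) = 2*V/(-181 + V))
r = 21328 (r = (11774 + 9671) - 117 = 21445 - 117 = 21328)
2017/M(-116) + 32105/(1/(r - 152*(-197))) = 2017/((2*(-116)/(-181 - 116))) + 32105/(1/(21328 - 152*(-197))) = 2017/((2*(-116)/(-297))) + 32105/(1/(21328 + 29944)) = 2017/((2*(-116)*(-1/297))) + 32105/(1/51272) = 2017/(232/297) + 32105/(1/51272) = 2017*(297/232) + 32105*51272 = 599049/232 + 1646087560 = 381892912969/232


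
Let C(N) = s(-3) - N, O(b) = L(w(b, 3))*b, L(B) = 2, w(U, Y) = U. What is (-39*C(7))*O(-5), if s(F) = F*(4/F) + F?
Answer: -2340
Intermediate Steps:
O(b) = 2*b
s(F) = 4 + F
C(N) = 1 - N (C(N) = (4 - 3) - N = 1 - N)
(-39*C(7))*O(-5) = (-39*(1 - 1*7))*(2*(-5)) = -39*(1 - 7)*(-10) = -39*(-6)*(-10) = 234*(-10) = -2340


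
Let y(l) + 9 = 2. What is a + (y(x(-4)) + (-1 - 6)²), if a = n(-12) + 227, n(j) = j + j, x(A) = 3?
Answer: 245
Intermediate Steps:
n(j) = 2*j
y(l) = -7 (y(l) = -9 + 2 = -7)
a = 203 (a = 2*(-12) + 227 = -24 + 227 = 203)
a + (y(x(-4)) + (-1 - 6)²) = 203 + (-7 + (-1 - 6)²) = 203 + (-7 + (-7)²) = 203 + (-7 + 49) = 203 + 42 = 245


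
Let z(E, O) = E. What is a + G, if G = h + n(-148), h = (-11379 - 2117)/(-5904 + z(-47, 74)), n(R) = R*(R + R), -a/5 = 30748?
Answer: -654191836/5951 ≈ -1.0993e+5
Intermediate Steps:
a = -153740 (a = -5*30748 = -153740)
n(R) = 2*R² (n(R) = R*(2*R) = 2*R²)
h = 13496/5951 (h = (-11379 - 2117)/(-5904 - 47) = -13496/(-5951) = -13496*(-1/5951) = 13496/5951 ≈ 2.2679)
G = 260714904/5951 (G = 13496/5951 + 2*(-148)² = 13496/5951 + 2*21904 = 13496/5951 + 43808 = 260714904/5951 ≈ 43810.)
a + G = -153740 + 260714904/5951 = -654191836/5951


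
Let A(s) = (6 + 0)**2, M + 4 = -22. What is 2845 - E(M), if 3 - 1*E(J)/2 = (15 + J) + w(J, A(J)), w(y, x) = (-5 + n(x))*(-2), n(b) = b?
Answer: 2693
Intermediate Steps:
M = -26 (M = -4 - 22 = -26)
A(s) = 36 (A(s) = 6**2 = 36)
w(y, x) = 10 - 2*x (w(y, x) = (-5 + x)*(-2) = 10 - 2*x)
E(J) = 100 - 2*J (E(J) = 6 - 2*((15 + J) + (10 - 2*36)) = 6 - 2*((15 + J) + (10 - 72)) = 6 - 2*((15 + J) - 62) = 6 - 2*(-47 + J) = 6 + (94 - 2*J) = 100 - 2*J)
2845 - E(M) = 2845 - (100 - 2*(-26)) = 2845 - (100 + 52) = 2845 - 1*152 = 2845 - 152 = 2693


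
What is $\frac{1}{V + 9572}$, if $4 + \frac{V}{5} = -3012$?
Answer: $- \frac{1}{5508} \approx -0.00018155$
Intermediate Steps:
$V = -15080$ ($V = -20 + 5 \left(-3012\right) = -20 - 15060 = -15080$)
$\frac{1}{V + 9572} = \frac{1}{-15080 + 9572} = \frac{1}{-5508} = - \frac{1}{5508}$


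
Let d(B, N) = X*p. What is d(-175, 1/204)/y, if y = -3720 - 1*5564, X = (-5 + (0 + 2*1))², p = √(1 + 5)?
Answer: -9*√6/9284 ≈ -0.0023746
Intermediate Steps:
p = √6 ≈ 2.4495
X = 9 (X = (-5 + (0 + 2))² = (-5 + 2)² = (-3)² = 9)
y = -9284 (y = -3720 - 5564 = -9284)
d(B, N) = 9*√6
d(-175, 1/204)/y = (9*√6)/(-9284) = (9*√6)*(-1/9284) = -9*√6/9284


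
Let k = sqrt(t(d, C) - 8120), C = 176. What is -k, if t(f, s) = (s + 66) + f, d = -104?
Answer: -I*sqrt(7982) ≈ -89.342*I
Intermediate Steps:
t(f, s) = 66 + f + s (t(f, s) = (66 + s) + f = 66 + f + s)
k = I*sqrt(7982) (k = sqrt((66 - 104 + 176) - 8120) = sqrt(138 - 8120) = sqrt(-7982) = I*sqrt(7982) ≈ 89.342*I)
-k = -I*sqrt(7982)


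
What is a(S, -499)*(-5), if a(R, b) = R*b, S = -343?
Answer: -855785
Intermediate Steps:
a(S, -499)*(-5) = -343*(-499)*(-5) = 171157*(-5) = -855785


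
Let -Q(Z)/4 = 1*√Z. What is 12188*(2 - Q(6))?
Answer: 24376 + 48752*√6 ≈ 1.4379e+5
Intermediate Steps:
Q(Z) = -4*√Z
12188*(2 - Q(6)) = 12188*(2 - (-4)*√6) = 12188*(2 + 4*√6) = 24376 + 48752*√6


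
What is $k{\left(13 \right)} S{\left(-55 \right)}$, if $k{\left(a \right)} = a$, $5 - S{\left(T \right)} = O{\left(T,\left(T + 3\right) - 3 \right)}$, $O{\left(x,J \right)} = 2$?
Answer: $39$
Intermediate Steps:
$S{\left(T \right)} = 3$ ($S{\left(T \right)} = 5 - 2 = 3$)
$k{\left(13 \right)} S{\left(-55 \right)} = 13 \cdot 3 = 39$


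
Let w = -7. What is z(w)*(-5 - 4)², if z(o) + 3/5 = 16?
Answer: 6237/5 ≈ 1247.4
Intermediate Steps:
z(o) = 77/5 (z(o) = -⅗ + 16 = 77/5)
z(w)*(-5 - 4)² = 77*(-5 - 4)²/5 = (77/5)*(-9)² = (77/5)*81 = 6237/5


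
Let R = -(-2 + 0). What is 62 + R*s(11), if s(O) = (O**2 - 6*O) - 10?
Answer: 152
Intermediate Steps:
s(O) = -10 + O**2 - 6*O
R = 2 (R = -1*(-2) = 2)
62 + R*s(11) = 62 + 2*(-10 + 11**2 - 6*11) = 62 + 2*(-10 + 121 - 66) = 62 + 2*45 = 62 + 90 = 152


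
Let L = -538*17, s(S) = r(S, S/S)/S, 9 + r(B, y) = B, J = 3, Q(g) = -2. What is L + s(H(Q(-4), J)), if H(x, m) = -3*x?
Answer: -18293/2 ≈ -9146.5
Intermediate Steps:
r(B, y) = -9 + B
s(S) = (-9 + S)/S
L = -9146
L + s(H(Q(-4), J)) = -9146 + (-9 - 3*(-2))/((-3*(-2))) = -9146 + (-9 + 6)/6 = -9146 + (⅙)*(-3) = -9146 - ½ = -18293/2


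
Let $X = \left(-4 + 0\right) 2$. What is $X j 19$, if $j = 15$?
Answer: $-2280$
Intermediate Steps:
$X = -8$ ($X = \left(-4\right) 2 = -8$)
$X j 19 = \left(-8\right) 15 \cdot 19 = \left(-120\right) 19 = -2280$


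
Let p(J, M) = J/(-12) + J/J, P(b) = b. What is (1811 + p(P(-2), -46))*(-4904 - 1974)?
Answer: -37392247/3 ≈ -1.2464e+7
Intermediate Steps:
p(J, M) = 1 - J/12 (p(J, M) = J*(-1/12) + 1 = -J/12 + 1 = 1 - J/12)
(1811 + p(P(-2), -46))*(-4904 - 1974) = (1811 + (1 - 1/12*(-2)))*(-4904 - 1974) = (1811 + (1 + ⅙))*(-6878) = (1811 + 7/6)*(-6878) = (10873/6)*(-6878) = -37392247/3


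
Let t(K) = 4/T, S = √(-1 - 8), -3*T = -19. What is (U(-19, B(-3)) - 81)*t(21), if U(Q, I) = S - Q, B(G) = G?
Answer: -744/19 + 36*I/19 ≈ -39.158 + 1.8947*I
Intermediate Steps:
T = 19/3 (T = -⅓*(-19) = 19/3 ≈ 6.3333)
S = 3*I (S = √(-9) = 3*I ≈ 3.0*I)
t(K) = 12/19 (t(K) = 4/(19/3) = 4*(3/19) = 12/19)
U(Q, I) = -Q + 3*I (U(Q, I) = 3*I - Q = -Q + 3*I)
(U(-19, B(-3)) - 81)*t(21) = ((-1*(-19) + 3*I) - 81)*(12/19) = ((19 + 3*I) - 81)*(12/19) = (-62 + 3*I)*(12/19) = -744/19 + 36*I/19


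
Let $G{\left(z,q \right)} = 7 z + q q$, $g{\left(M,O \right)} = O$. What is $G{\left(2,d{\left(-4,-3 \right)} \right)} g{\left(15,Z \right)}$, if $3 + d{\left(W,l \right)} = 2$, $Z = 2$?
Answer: $30$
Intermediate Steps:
$d{\left(W,l \right)} = -1$ ($d{\left(W,l \right)} = -3 + 2 = -1$)
$G{\left(z,q \right)} = q^{2} + 7 z$ ($G{\left(z,q \right)} = 7 z + q^{2} = q^{2} + 7 z$)
$G{\left(2,d{\left(-4,-3 \right)} \right)} g{\left(15,Z \right)} = \left(\left(-1\right)^{2} + 7 \cdot 2\right) 2 = \left(1 + 14\right) 2 = 15 \cdot 2 = 30$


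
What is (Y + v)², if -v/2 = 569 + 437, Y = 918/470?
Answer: 223124914321/55225 ≈ 4.0403e+6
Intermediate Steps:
Y = 459/235 (Y = 918*(1/470) = 459/235 ≈ 1.9532)
v = -2012 (v = -2*(569 + 437) = -2*1006 = -2012)
(Y + v)² = (459/235 - 2012)² = (-472361/235)² = 223124914321/55225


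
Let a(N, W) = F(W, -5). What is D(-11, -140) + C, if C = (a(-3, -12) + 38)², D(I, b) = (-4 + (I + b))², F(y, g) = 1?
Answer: 25546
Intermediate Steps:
a(N, W) = 1
D(I, b) = (-4 + I + b)²
C = 1521 (C = (1 + 38)² = 39² = 1521)
D(-11, -140) + C = (-4 - 11 - 140)² + 1521 = (-155)² + 1521 = 24025 + 1521 = 25546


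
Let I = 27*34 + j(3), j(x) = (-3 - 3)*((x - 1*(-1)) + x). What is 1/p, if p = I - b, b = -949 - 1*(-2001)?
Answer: -1/176 ≈ -0.0056818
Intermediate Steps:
b = 1052 (b = -949 + 2001 = 1052)
j(x) = -6 - 12*x (j(x) = -6*((x + 1) + x) = -6*((1 + x) + x) = -6*(1 + 2*x) = -6 - 12*x)
I = 876 (I = 27*34 + (-6 - 12*3) = 918 + (-6 - 36) = 918 - 42 = 876)
p = -176 (p = 876 - 1*1052 = 876 - 1052 = -176)
1/p = 1/(-176) = -1/176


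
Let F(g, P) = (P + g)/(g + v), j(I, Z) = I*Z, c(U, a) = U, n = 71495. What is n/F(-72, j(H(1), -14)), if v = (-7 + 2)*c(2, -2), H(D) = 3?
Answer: 2931295/57 ≈ 51426.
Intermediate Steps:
v = -10 (v = (-7 + 2)*2 = -5*2 = -10)
F(g, P) = (P + g)/(-10 + g) (F(g, P) = (P + g)/(g - 10) = (P + g)/(-10 + g))
n/F(-72, j(H(1), -14)) = 71495/(((3*(-14) - 72)/(-10 - 72))) = 71495/(((-42 - 72)/(-82))) = 71495/((-1/82*(-114))) = 71495/(57/41) = 71495*(41/57) = 2931295/57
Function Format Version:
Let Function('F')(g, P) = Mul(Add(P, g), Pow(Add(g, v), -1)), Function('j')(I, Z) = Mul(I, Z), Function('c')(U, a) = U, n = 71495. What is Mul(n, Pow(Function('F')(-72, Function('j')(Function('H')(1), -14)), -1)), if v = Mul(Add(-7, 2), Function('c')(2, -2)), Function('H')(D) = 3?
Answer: Rational(2931295, 57) ≈ 51426.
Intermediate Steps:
v = -10 (v = Mul(Add(-7, 2), 2) = Mul(-5, 2) = -10)
Function('F')(g, P) = Mul(Pow(Add(-10, g), -1), Add(P, g)) (Function('F')(g, P) = Mul(Add(P, g), Pow(Add(g, -10), -1)) = Mul(Add(P, g), Pow(Add(-10, g), -1)) = Mul(Pow(Add(-10, g), -1), Add(P, g)))
Mul(n, Pow(Function('F')(-72, Function('j')(Function('H')(1), -14)), -1)) = Mul(71495, Pow(Mul(Pow(Add(-10, -72), -1), Add(Mul(3, -14), -72)), -1)) = Mul(71495, Pow(Mul(Pow(-82, -1), Add(-42, -72)), -1)) = Mul(71495, Pow(Mul(Rational(-1, 82), -114), -1)) = Mul(71495, Pow(Rational(57, 41), -1)) = Mul(71495, Rational(41, 57)) = Rational(2931295, 57)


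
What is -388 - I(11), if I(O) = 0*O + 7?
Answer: -395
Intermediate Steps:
I(O) = 7 (I(O) = 0 + 7 = 7)
-388 - I(11) = -388 - 1*7 = -388 - 7 = -395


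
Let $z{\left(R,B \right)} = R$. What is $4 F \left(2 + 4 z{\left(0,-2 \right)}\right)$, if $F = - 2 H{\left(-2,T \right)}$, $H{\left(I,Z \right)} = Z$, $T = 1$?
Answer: $-16$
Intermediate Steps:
$F = -2$ ($F = \left(-2\right) 1 = -2$)
$4 F \left(2 + 4 z{\left(0,-2 \right)}\right) = 4 \left(-2\right) \left(2 + 4 \cdot 0\right) = - 8 \left(2 + 0\right) = \left(-8\right) 2 = -16$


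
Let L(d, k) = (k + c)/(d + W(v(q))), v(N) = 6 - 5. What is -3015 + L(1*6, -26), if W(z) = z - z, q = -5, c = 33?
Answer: -18083/6 ≈ -3013.8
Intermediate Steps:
v(N) = 1
W(z) = 0
L(d, k) = (33 + k)/d (L(d, k) = (k + 33)/(d + 0) = (33 + k)/d)
-3015 + L(1*6, -26) = -3015 + (33 - 26)/((1*6)) = -3015 + 7/6 = -18083/6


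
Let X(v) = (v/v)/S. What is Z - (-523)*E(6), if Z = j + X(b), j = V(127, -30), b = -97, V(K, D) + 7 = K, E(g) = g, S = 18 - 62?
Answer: 143351/44 ≈ 3258.0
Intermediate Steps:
S = -44
V(K, D) = -7 + K
X(v) = -1/44 (X(v) = (v/v)/(-44) = 1*(-1/44) = -1/44)
j = 120 (j = -7 + 127 = 120)
Z = 5279/44 (Z = 120 - 1/44 = 5279/44 ≈ 119.98)
Z - (-523)*E(6) = 5279/44 - (-523)*6 = 5279/44 - 1*(-3138) = 5279/44 + 3138 = 143351/44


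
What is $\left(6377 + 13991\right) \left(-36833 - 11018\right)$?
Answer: $-974629168$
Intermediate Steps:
$\left(6377 + 13991\right) \left(-36833 - 11018\right) = 20368 \left(-47851\right) = -974629168$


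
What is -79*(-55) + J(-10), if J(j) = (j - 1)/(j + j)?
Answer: 86911/20 ≈ 4345.5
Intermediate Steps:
J(j) = (-1 + j)/(2*j) (J(j) = (-1 + j)/((2*j)) = (-1 + j)*(1/(2*j)) = (-1 + j)/(2*j))
-79*(-55) + J(-10) = -79*(-55) + (½)*(-1 - 10)/(-10) = 4345 + (½)*(-⅒)*(-11) = 4345 + 11/20 = 86911/20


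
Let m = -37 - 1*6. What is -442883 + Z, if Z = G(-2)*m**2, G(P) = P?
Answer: -446581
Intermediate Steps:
m = -43 (m = -37 - 6 = -43)
Z = -3698 (Z = -2*(-43)**2 = -2*1849 = -3698)
-442883 + Z = -442883 - 3698 = -446581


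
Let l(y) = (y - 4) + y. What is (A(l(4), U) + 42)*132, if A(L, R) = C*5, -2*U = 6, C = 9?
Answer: 11484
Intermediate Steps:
U = -3 (U = -1/2*6 = -3)
l(y) = -4 + 2*y (l(y) = (-4 + y) + y = -4 + 2*y)
A(L, R) = 45 (A(L, R) = 9*5 = 45)
(A(l(4), U) + 42)*132 = (45 + 42)*132 = 87*132 = 11484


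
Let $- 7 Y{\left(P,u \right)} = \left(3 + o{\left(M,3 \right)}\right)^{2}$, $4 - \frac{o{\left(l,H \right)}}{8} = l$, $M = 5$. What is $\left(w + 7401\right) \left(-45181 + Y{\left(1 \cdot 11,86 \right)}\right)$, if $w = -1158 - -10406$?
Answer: $- \frac{5265945508}{7} \approx -7.5228 \cdot 10^{8}$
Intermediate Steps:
$o{\left(l,H \right)} = 32 - 8 l$
$w = 9248$ ($w = -1158 + 10406 = 9248$)
$Y{\left(P,u \right)} = - \frac{25}{7}$ ($Y{\left(P,u \right)} = - \frac{\left(3 + \left(32 - 40\right)\right)^{2}}{7} = - \frac{\left(3 - 8\right)^{2}}{7} = - \frac{\left(-5\right)^{2}}{7} = \left(- \frac{1}{7}\right) 25 = - \frac{25}{7}$)
$\left(w + 7401\right) \left(-45181 + Y{\left(1 \cdot 11,86 \right)}\right) = \left(9248 + 7401\right) \left(-45181 - \frac{25}{7}\right) = 16649 \left(- \frac{316292}{7}\right) = - \frac{5265945508}{7}$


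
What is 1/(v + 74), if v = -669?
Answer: -1/595 ≈ -0.0016807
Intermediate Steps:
1/(v + 74) = 1/(-669 + 74) = 1/(-595) = -1/595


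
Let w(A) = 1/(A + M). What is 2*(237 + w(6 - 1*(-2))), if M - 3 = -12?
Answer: 472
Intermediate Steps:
M = -9 (M = 3 - 12 = -9)
w(A) = 1/(-9 + A) (w(A) = 1/(A - 9) = 1/(-9 + A))
2*(237 + w(6 - 1*(-2))) = 2*(237 + 1/(-9 + (6 - 1*(-2)))) = 2*(237 + 1/(-9 + (6 + 2))) = 2*(237 + 1/(-9 + 8)) = 2*(237 + 1/(-1)) = 2*(237 - 1) = 2*236 = 472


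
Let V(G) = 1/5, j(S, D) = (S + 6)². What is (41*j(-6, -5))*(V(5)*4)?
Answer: 0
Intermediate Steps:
j(S, D) = (6 + S)²
V(G) = ⅕
(41*j(-6, -5))*(V(5)*4) = (41*(6 - 6)²)*((⅕)*4) = (41*0²)*(⅘) = (41*0)*(⅘) = 0*(⅘) = 0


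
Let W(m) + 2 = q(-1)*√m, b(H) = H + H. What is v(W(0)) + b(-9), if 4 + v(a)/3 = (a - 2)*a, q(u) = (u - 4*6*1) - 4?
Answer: -6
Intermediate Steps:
b(H) = 2*H
q(u) = -28 + u (q(u) = (u - 24*1) - 4 = (u - 24) - 4 = (-24 + u) - 4 = -28 + u)
W(m) = -2 - 29*√m (W(m) = -2 + (-28 - 1)*√m = -2 - 29*√m)
v(a) = -12 + 3*a*(-2 + a) (v(a) = -12 + 3*((a - 2)*a) = -12 + 3*((-2 + a)*a) = -12 + 3*(a*(-2 + a)) = -12 + 3*a*(-2 + a))
v(W(0)) + b(-9) = (-12 - 6*(-2 - 29*√0) + 3*(-2 - 29*√0)²) + 2*(-9) = (-12 - 6*(-2 - 29*0) + 3*(-2 - 29*0)²) - 18 = (-12 - 6*(-2 + 0) + 3*(-2 + 0)²) - 18 = (-12 - 6*(-2) + 3*(-2)²) - 18 = (-12 + 12 + 3*4) - 18 = (-12 + 12 + 12) - 18 = 12 - 18 = -6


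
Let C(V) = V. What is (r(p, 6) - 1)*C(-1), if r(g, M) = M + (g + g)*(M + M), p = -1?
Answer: 19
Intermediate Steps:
r(g, M) = M + 4*M*g (r(g, M) = M + (2*g)*(2*M) = M + 4*M*g)
(r(p, 6) - 1)*C(-1) = (6*(1 + 4*(-1)) - 1)*(-1) = (6*(1 - 4) - 1)*(-1) = (6*(-3) - 1)*(-1) = (-18 - 1)*(-1) = -19*(-1) = 19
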